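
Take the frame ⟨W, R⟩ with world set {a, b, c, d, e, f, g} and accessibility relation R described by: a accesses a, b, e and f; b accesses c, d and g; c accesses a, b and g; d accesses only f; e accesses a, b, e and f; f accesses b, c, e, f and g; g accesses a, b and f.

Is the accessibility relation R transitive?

No

Transitive: no — a R b and b R c, but not a R c.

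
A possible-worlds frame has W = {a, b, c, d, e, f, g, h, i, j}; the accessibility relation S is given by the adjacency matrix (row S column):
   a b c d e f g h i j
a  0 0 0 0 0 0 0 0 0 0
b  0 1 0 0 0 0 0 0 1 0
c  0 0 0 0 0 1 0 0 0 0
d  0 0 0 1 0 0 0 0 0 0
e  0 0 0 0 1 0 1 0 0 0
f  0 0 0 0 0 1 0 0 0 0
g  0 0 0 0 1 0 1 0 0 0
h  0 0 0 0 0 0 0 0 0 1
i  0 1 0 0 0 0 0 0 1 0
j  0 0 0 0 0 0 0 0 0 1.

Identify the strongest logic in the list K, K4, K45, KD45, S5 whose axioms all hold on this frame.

Transitive (axiom 4): yes — every two-step S-path is closed by a direct edge.
Euclidean (axiom 5): yes — any two successors of a common world are S-related.
Serial (axiom D): no — a has no S-successor.
Reflexive (axiom T): no — a is not related to itself.
So F validates K, K4, K45; KD45 would additionally require S to be serial. The strongest is K45.

K45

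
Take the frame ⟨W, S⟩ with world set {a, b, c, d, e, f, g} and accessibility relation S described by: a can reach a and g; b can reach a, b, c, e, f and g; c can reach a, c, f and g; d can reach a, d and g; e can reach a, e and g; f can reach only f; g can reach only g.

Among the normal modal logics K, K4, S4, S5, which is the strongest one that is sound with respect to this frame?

S4

Transitive (axiom 4): yes — every two-step S-path is closed by a direct edge.
Reflexive (axiom T): yes — every world is S-related to itself.
Euclidean (axiom 5): no — b S a and b S c, but not a S c.
So F validates K, K4, S4; S5 would additionally require S to be Euclidean. The strongest is S4.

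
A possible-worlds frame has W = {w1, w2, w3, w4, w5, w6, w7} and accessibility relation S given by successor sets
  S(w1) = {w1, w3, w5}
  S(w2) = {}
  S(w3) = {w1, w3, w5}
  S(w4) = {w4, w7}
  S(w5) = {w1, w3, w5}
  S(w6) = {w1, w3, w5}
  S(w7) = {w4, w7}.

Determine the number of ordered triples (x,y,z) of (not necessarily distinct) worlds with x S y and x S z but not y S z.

0

S is Euclidean; there are no such tuples.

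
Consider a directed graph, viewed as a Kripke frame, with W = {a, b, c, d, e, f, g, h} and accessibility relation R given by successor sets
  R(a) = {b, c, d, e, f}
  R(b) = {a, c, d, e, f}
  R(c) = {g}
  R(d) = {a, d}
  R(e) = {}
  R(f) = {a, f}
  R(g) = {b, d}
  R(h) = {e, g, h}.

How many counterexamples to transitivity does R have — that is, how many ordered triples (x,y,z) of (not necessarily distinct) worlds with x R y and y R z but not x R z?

Enumerating: (a,b,a), (a,c,g), (a,d,a), (a,f,a), (b,a,b), (b,c,g), (c,g,b), (c,g,d), (d,a,b), (d,a,c), (d,a,e), (d,a,f), … and 11 more.
Total: 23.

23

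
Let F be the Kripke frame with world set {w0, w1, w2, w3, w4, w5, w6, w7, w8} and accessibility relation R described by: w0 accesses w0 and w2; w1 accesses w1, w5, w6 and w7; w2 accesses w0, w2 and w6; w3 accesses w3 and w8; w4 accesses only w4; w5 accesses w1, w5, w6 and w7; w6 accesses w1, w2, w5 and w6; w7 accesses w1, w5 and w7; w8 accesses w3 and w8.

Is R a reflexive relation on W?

Reflexive: yes — every world is R-related to itself.

Yes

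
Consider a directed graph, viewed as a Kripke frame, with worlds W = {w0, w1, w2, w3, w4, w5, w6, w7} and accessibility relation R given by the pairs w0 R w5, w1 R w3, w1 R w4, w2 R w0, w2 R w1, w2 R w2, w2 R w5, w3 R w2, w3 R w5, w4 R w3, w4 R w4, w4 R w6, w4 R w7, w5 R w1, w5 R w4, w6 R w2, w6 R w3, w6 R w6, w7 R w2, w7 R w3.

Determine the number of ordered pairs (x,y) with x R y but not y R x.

17

Enumerating: (w0,w5), (w1,w3), (w1,w4), (w2,w0), (w2,w1), (w2,w5), (w3,w2), (w3,w5), (w4,w3), (w4,w6), (w4,w7), (w5,w1), (w5,w4), (w6,w2), (w6,w3), (w7,w2), (w7,w3).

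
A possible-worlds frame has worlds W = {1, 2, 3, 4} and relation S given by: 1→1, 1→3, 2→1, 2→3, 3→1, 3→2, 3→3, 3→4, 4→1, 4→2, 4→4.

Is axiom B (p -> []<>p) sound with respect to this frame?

The schema B characterises exactly the symmetric frames.
Symmetric: no — 2 S 1 but not 1 S 2.

No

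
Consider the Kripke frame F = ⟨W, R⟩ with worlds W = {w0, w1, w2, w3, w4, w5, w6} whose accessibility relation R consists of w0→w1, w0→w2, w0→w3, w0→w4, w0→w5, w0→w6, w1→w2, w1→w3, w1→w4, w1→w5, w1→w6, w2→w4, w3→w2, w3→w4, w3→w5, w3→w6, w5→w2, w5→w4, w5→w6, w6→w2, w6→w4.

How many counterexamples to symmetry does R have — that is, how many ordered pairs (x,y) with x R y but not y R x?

21

Enumerating: (w0,w1), (w0,w2), (w0,w3), (w0,w4), (w0,w5), (w0,w6), (w1,w2), (w1,w3), (w1,w4), (w1,w5), (w1,w6), (w2,w4), … and 9 more.
Total: 21.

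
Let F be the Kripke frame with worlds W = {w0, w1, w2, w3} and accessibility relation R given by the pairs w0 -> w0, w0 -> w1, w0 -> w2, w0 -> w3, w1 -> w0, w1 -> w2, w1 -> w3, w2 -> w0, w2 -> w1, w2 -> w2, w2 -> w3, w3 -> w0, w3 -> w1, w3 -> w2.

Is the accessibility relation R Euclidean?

No

Euclidean: no — w0 R w1 and w0 R w1, but not w1 R w1.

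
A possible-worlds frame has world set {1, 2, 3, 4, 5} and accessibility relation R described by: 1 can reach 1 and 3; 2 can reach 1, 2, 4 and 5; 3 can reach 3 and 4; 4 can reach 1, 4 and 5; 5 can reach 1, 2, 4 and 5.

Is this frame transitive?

Transitive: no — 1 R 3 and 3 R 4, but not 1 R 4.

No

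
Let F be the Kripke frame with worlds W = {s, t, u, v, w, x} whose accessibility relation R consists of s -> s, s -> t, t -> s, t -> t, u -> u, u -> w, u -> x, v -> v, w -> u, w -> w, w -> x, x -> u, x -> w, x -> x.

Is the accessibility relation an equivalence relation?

Yes

Reflexive: yes — every world is R-related to itself.
Symmetric: yes — every pair in R has its reverse in R.
Transitive: yes — every two-step R-path is closed by a direct edge.
So R is an equivalence relation.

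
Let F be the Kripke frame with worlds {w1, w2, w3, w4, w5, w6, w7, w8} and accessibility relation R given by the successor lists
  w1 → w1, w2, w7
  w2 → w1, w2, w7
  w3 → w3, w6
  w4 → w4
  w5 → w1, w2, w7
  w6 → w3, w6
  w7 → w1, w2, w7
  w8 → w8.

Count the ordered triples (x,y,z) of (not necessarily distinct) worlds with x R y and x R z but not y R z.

0

R is Euclidean; there are no such tuples.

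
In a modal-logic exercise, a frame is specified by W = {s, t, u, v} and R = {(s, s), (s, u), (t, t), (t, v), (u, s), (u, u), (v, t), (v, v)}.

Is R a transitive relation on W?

Transitive: yes — every two-step R-path is closed by a direct edge.

Yes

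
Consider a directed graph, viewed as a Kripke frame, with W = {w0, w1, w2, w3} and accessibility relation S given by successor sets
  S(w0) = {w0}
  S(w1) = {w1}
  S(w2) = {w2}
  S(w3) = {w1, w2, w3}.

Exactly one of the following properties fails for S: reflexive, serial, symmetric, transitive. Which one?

symmetric

Reflexive: yes — every world is S-related to itself.
Serial: yes — every world has a successor (e.g. w0 S w0).
Symmetric: no — w3 S w1 but not w1 S w3.
Transitive: yes — every two-step S-path is closed by a direct edge.
Only symmetric fails.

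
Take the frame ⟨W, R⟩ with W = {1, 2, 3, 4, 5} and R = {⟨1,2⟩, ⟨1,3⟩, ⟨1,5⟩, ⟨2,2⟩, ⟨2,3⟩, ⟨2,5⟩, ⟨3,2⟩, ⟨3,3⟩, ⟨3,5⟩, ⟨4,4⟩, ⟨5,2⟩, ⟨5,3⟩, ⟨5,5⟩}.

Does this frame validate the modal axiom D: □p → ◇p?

By correspondence theory, D is valid on a frame iff R is serial.
Serial: yes — every world has a successor (e.g. 1 R 2).

Yes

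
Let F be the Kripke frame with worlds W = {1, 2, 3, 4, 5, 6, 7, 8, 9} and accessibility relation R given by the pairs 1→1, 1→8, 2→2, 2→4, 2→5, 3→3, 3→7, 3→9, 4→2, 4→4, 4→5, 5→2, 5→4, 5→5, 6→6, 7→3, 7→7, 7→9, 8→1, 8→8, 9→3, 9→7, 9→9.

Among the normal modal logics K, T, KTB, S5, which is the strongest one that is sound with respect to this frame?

S5

Reflexive (axiom T): yes — every world is R-related to itself.
Symmetric (axiom B): yes — every pair in R has its reverse in R.
Euclidean (axiom 5): yes — any two successors of a common world are R-related.
So F validates K, T, KTB, S5. The strongest is S5.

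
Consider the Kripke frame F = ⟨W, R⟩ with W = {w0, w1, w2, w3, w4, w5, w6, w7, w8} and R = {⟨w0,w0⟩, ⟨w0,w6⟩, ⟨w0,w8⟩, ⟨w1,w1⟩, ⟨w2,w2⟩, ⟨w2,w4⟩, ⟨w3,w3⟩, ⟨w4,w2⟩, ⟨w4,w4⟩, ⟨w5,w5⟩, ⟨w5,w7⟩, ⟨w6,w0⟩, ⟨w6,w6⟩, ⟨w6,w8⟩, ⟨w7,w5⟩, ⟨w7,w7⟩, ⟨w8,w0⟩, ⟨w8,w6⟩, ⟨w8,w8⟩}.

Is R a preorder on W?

Yes

Reflexive: yes — every world is R-related to itself.
Transitive: yes — every two-step R-path is closed by a direct edge.
So R is a preorder.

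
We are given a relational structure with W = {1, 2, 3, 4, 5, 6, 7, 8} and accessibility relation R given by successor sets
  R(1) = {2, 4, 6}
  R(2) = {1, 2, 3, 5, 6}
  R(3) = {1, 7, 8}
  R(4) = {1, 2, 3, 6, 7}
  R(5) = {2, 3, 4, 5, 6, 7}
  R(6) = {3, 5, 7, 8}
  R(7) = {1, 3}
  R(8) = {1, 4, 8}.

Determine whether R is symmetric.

Symmetric: no — 1 R 6 but not 6 R 1.

No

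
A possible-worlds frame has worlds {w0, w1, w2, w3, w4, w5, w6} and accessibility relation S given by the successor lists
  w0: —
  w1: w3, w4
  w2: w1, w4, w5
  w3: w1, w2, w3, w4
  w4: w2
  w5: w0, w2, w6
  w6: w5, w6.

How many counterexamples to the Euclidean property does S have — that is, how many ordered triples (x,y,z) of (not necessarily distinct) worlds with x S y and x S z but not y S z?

27

Enumerating: (w1,w4,w3), (w1,w4,w4), (w2,w1,w1), (w2,w1,w5), (w2,w4,w1), (w2,w4,w4), (w2,w4,w5), (w2,w5,w1), (w2,w5,w4), (w2,w5,w5), (w3,w1,w1), (w3,w1,w2), … and 15 more.
Total: 27.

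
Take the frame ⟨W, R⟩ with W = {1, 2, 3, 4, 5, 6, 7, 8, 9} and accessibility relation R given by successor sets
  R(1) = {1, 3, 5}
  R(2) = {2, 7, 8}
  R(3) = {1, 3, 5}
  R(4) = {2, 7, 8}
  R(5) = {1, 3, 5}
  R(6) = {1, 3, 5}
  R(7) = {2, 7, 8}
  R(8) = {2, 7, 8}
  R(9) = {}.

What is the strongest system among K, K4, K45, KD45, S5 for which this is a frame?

K45

Transitive (axiom 4): yes — every two-step R-path is closed by a direct edge.
Euclidean (axiom 5): yes — any two successors of a common world are R-related.
Serial (axiom D): no — 9 has no R-successor.
Reflexive (axiom T): no — 4 is not related to itself.
So F validates K, K4, K45; KD45 would additionally require R to be serial. The strongest is K45.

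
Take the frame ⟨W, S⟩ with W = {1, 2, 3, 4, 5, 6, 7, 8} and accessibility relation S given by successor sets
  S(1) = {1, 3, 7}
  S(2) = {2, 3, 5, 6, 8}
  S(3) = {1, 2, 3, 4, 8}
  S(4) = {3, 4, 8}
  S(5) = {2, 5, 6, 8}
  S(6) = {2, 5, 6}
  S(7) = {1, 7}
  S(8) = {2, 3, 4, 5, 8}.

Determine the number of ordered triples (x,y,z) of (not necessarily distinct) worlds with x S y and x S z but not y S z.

Enumerating: (1,3,7), (1,7,3), (2,3,5), (2,3,6), (2,5,3), (2,6,3), (2,6,8), (2,8,6), (3,1,2), (3,1,4), (3,1,8), (3,2,1), … and 12 more.
Total: 24.

24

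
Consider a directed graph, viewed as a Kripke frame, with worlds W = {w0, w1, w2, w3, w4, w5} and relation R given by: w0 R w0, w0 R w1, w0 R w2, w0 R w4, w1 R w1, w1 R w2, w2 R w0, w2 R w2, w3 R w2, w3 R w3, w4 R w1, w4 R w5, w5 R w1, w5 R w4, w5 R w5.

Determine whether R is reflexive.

Reflexive: no — w4 is not related to itself.

No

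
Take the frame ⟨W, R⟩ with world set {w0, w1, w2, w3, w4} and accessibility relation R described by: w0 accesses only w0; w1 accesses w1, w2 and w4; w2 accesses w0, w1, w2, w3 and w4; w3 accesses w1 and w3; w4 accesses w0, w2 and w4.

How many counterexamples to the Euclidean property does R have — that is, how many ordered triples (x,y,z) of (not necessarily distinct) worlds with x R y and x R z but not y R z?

15

Enumerating: (w1,w4,w1), (w2,w0,w1), (w2,w0,w2), (w2,w0,w3), (w2,w0,w4), (w2,w1,w0), (w2,w1,w3), (w2,w3,w0), (w2,w3,w2), (w2,w3,w4), (w2,w4,w1), (w2,w4,w3), (w3,w1,w3), (w4,w0,w2), (w4,w0,w4).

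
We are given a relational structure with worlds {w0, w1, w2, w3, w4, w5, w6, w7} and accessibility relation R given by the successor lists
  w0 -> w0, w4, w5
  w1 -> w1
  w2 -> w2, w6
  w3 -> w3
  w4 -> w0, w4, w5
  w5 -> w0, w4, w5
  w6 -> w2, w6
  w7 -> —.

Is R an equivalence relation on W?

Reflexive: no — w7 is not related to itself.
Symmetric: yes — every pair in R has its reverse in R.
Transitive: yes — every two-step R-path is closed by a direct edge.
So R is not an equivalence relation.

No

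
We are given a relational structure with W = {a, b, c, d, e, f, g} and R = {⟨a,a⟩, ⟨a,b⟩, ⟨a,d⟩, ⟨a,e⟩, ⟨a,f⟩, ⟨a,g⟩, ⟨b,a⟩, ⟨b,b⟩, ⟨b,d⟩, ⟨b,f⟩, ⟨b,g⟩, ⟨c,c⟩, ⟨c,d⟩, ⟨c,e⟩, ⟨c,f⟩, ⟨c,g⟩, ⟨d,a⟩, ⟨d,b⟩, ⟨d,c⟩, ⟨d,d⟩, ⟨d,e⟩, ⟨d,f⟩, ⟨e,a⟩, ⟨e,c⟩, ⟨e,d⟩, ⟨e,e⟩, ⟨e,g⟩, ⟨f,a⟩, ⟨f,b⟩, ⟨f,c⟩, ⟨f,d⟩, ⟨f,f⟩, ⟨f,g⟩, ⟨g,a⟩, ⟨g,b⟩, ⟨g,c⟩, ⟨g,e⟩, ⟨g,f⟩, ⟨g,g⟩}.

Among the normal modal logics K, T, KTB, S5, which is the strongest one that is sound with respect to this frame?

KTB

Reflexive (axiom T): yes — every world is R-related to itself.
Symmetric (axiom B): yes — every pair in R has its reverse in R.
Euclidean (axiom 5): no — a R b and a R e, but not b R e.
So F validates K, T, KTB; S5 would additionally require R to be Euclidean. The strongest is KTB.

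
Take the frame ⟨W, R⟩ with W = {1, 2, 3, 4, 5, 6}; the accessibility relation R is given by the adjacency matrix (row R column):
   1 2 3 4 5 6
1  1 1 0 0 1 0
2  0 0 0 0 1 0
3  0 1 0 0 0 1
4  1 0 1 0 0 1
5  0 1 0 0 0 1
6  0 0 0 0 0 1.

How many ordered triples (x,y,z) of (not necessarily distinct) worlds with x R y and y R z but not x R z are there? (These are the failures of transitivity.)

8

Enumerating: (1,5,6), (2,5,2), (2,5,6), (3,2,5), (4,1,2), (4,1,5), (4,3,2), (5,2,5).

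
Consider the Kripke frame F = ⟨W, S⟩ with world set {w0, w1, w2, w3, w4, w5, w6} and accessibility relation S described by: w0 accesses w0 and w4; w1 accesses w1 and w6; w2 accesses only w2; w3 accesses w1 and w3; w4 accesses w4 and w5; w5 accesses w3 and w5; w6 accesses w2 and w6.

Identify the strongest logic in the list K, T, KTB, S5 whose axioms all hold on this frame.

Reflexive (axiom T): yes — every world is S-related to itself.
Symmetric (axiom B): no — w0 S w4 but not w4 S w0.
Euclidean (axiom 5): no — w0 S w4 and w0 S w0, but not w4 S w0.
So F validates K, T; KTB would additionally require S to be symmetric. The strongest is T.

T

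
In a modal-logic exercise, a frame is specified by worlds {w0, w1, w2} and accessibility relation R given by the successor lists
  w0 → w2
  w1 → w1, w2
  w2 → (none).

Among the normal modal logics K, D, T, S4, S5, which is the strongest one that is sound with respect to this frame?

K

Serial (axiom D): no — w2 has no R-successor.
Reflexive (axiom T): no — w0 is not related to itself.
Transitive (axiom 4): yes — every two-step R-path is closed by a direct edge.
Euclidean (axiom 5): no — w0 R w2 and w0 R w2, but not w2 R w2.
So F validates K; D would additionally require R to be serial. The strongest is K.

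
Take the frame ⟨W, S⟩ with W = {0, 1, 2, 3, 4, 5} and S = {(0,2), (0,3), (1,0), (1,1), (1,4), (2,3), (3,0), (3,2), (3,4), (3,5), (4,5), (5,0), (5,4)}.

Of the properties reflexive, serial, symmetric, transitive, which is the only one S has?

serial

Reflexive: no — 0 is not related to itself.
Serial: yes — every world has a successor (e.g. 0 S 2).
Symmetric: no — 0 S 2 but not 2 S 0.
Transitive: no — 0 S 3 and 3 S 4, but not 0 S 4.
Only serial holds.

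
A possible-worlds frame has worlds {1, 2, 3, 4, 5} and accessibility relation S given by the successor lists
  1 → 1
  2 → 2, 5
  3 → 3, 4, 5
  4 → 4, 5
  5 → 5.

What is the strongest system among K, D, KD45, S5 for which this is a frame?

Serial (axiom D): yes — every world has a successor (e.g. 1 S 1).
Euclidean (axiom 5): no — 3 S 5 and 3 S 4, but not 5 S 4.
Transitive (axiom 4): yes — every two-step S-path is closed by a direct edge.
Reflexive (axiom T): yes — every world is S-related to itself.
So F validates K, D; KD45 would additionally require S to be Euclidean. The strongest is D.

D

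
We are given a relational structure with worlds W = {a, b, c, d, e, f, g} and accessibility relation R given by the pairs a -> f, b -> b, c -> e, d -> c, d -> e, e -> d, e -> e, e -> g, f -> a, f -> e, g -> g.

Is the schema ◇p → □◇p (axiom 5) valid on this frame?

No

Axiom 5 corresponds to the accessibility relation being Euclidean.
Euclidean: no — d R e and d R c, but not e R c.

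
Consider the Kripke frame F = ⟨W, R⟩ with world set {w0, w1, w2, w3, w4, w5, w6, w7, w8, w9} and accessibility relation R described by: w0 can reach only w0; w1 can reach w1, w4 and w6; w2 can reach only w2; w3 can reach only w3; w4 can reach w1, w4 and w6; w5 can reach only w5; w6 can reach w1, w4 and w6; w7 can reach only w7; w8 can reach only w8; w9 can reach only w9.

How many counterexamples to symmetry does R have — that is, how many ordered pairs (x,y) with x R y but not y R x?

R is symmetric; there are no such tuples.

0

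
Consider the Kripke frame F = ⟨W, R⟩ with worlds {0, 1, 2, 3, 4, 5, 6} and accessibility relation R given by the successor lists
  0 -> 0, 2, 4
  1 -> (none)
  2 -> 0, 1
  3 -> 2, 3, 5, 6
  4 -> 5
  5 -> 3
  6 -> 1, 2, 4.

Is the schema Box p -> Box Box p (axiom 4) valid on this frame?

By correspondence theory, 4 is valid on a frame iff R is transitive.
Transitive: no — 0 R 2 and 2 R 1, but not 0 R 1.

No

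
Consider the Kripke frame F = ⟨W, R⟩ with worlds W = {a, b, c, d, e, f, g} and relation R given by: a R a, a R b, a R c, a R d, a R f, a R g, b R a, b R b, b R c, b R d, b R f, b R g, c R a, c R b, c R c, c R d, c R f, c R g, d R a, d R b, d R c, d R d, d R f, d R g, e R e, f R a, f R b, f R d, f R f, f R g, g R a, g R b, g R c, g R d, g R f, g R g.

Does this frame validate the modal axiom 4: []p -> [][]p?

Axiom 4 corresponds to the accessibility relation being transitive.
Transitive: no — f R a and a R c, but not f R c.

No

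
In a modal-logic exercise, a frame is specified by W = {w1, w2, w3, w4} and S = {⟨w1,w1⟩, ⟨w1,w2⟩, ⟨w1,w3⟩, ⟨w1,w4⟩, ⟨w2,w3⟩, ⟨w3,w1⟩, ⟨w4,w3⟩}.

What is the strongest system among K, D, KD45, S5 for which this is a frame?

D

Serial (axiom D): yes — every world has a successor (e.g. w1 S w1).
Euclidean (axiom 5): no — w1 S w2 and w1 S w4, but not w2 S w4.
Transitive (axiom 4): no — w2 S w3 and w3 S w1, but not w2 S w1.
Reflexive (axiom T): no — w2 is not related to itself.
So F validates K, D; KD45 would additionally require S to be Euclidean and transitive. The strongest is D.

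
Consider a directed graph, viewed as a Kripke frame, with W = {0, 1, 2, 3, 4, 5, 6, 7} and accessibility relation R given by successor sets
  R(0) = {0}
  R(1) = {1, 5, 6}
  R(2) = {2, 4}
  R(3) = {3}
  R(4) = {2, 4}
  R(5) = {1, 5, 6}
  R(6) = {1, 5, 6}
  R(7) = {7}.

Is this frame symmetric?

Symmetric: yes — every pair in R has its reverse in R.

Yes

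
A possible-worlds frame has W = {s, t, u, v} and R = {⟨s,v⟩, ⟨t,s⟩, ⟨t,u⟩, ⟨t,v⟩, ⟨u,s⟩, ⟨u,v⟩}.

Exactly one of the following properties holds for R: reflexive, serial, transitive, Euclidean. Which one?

transitive

Reflexive: no — s is not related to itself.
Serial: no — v has no R-successor.
Transitive: yes — every two-step R-path is closed by a direct edge.
Euclidean: no — t R s and t R u, but not s R u.
Only transitive holds.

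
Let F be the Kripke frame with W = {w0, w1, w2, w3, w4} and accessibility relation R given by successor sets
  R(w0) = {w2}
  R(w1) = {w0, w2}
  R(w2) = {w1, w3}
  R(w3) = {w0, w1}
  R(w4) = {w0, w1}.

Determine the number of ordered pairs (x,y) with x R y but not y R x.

7

Enumerating: (w0,w2), (w1,w0), (w2,w3), (w3,w0), (w3,w1), (w4,w0), (w4,w1).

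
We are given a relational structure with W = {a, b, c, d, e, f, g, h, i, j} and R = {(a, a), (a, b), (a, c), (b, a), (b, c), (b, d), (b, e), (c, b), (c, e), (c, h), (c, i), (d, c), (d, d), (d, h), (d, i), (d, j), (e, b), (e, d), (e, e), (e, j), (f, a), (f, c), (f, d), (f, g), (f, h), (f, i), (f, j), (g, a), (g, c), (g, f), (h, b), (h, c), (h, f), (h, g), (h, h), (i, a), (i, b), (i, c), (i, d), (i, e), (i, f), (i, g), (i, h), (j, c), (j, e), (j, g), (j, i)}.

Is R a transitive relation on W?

No

Transitive: no — a R b and b R d, but not a R d.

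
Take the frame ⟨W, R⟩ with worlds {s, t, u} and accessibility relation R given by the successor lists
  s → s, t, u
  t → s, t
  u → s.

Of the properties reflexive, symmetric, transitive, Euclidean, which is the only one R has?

Reflexive: no — u is not related to itself.
Symmetric: yes — every pair in R has its reverse in R.
Transitive: no — t R s and s R u, but not t R u.
Euclidean: no — s R t and s R u, but not t R u.
Only symmetric holds.

symmetric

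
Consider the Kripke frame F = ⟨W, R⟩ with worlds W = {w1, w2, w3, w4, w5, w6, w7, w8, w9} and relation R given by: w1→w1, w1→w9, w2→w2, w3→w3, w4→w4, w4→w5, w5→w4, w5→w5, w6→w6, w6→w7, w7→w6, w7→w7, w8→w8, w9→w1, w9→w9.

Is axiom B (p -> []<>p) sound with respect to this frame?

By correspondence theory, B is valid on a frame iff R is symmetric.
Symmetric: yes — every pair in R has its reverse in R.

Yes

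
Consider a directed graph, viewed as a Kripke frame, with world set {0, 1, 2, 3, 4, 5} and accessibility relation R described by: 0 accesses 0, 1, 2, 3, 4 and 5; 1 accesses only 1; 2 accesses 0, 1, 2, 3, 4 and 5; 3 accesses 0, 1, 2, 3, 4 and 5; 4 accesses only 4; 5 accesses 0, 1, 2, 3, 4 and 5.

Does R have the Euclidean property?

No

Euclidean: no — 0 R 1 and 0 R 2, but not 1 R 2.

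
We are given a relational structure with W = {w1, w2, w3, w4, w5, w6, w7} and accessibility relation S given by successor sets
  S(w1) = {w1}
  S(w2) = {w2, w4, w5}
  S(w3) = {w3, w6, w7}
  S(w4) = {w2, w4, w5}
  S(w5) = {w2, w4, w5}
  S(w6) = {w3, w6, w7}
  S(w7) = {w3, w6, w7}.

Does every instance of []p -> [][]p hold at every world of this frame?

Axiom 4 corresponds to the accessibility relation being transitive.
Transitive: yes — every two-step S-path is closed by a direct edge.

Yes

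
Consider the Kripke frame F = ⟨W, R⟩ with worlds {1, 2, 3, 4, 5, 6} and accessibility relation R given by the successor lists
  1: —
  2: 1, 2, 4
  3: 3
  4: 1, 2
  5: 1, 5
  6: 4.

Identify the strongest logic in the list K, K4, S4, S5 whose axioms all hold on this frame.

Transitive (axiom 4): no — 6 R 4 and 4 R 1, but not 6 R 1.
Reflexive (axiom T): no — 1 is not related to itself.
Euclidean (axiom 5): no — 2 R 1 and 2 R 4, but not 1 R 4.
So F validates K; K4 would additionally require R to be transitive. The strongest is K.

K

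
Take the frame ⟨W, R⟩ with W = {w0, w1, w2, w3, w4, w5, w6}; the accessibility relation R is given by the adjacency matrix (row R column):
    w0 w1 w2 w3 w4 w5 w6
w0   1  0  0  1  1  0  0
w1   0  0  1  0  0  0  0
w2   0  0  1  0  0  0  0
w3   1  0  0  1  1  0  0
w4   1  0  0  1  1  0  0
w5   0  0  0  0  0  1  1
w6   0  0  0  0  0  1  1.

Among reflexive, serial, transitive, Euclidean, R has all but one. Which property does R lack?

reflexive

Reflexive: no — w1 is not related to itself.
Serial: yes — every world has a successor (e.g. w0 R w0).
Transitive: yes — every two-step R-path is closed by a direct edge.
Euclidean: yes — any two successors of a common world are R-related.
Only reflexive fails.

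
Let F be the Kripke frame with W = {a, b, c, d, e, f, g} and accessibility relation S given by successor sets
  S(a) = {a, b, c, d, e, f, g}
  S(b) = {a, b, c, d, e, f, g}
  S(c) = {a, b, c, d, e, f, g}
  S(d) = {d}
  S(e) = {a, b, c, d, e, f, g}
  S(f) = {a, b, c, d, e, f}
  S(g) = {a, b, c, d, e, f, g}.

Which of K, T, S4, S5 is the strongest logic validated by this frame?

Reflexive (axiom T): yes — every world is S-related to itself.
Transitive (axiom 4): no — f S a and a S g, but not f S g.
Euclidean (axiom 5): no — a S d and a S b, but not d S b.
So F validates K, T; S4 would additionally require S to be transitive. The strongest is T.

T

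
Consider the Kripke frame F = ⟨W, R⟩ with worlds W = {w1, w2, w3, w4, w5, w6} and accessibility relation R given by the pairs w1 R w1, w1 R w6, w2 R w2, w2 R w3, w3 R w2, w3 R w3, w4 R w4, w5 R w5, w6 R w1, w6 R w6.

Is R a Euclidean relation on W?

Yes

Euclidean: yes — any two successors of a common world are R-related.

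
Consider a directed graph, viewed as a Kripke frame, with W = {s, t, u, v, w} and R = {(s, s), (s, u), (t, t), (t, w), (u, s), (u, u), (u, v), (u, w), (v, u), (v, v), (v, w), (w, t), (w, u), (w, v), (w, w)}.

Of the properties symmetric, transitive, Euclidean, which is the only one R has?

symmetric

Symmetric: yes — every pair in R has its reverse in R.
Transitive: no — s R u and u R v, but not s R v.
Euclidean: no — u R s and u R v, but not s R v.
Only symmetric holds.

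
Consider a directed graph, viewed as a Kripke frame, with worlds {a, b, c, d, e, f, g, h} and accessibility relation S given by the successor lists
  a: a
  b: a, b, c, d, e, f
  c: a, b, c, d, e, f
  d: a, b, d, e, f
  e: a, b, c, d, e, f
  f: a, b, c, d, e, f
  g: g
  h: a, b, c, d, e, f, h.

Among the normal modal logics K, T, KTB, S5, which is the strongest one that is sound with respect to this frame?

T

Reflexive (axiom T): yes — every world is S-related to itself.
Symmetric (axiom B): no — b S a but not a S b.
Euclidean (axiom 5): no — b S a and b S c, but not a S c.
So F validates K, T; KTB would additionally require S to be symmetric. The strongest is T.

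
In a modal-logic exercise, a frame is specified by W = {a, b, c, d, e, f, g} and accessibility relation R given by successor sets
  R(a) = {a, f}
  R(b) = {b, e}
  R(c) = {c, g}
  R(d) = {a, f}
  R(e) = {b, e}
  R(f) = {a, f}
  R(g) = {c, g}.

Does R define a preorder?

Reflexive: no — d is not related to itself.
Transitive: yes — every two-step R-path is closed by a direct edge.
So R is not a preorder.

No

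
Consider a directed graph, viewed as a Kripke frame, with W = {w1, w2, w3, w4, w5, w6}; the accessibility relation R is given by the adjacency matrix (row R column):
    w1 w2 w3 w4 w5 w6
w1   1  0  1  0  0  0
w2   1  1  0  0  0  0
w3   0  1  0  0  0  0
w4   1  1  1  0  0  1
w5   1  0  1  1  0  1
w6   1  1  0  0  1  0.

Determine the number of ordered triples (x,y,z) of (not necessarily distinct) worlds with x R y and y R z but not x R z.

Enumerating: (w1,w3,w2), (w2,w1,w3), (w3,w2,w1), (w4,w6,w5), (w5,w3,w2), (w5,w4,w2), (w5,w6,w2), (w5,w6,w5), (w6,w1,w3), (w6,w5,w3), (w6,w5,w4), (w6,w5,w6).

12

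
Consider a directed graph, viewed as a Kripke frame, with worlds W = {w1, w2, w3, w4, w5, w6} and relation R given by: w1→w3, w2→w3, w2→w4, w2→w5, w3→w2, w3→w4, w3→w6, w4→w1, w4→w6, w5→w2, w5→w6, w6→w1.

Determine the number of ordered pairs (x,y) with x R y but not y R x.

8

Enumerating: (w1,w3), (w2,w4), (w3,w4), (w3,w6), (w4,w1), (w4,w6), (w5,w6), (w6,w1).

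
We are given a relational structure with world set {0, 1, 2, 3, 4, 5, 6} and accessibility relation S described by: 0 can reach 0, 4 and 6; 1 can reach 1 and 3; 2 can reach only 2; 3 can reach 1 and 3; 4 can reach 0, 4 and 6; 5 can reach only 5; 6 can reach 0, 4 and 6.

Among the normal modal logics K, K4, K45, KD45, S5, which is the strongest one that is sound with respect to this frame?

Transitive (axiom 4): yes — every two-step S-path is closed by a direct edge.
Euclidean (axiom 5): yes — any two successors of a common world are S-related.
Serial (axiom D): yes — every world has a successor (e.g. 0 S 0).
Reflexive (axiom T): yes — every world is S-related to itself.
So F validates K, K4, K45, KD45, S5. The strongest is S5.

S5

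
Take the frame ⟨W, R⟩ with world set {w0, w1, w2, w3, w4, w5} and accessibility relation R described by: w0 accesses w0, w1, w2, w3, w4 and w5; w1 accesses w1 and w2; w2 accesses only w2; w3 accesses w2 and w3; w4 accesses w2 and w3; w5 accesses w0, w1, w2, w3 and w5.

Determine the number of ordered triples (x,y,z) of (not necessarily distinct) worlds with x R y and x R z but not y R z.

Enumerating: (w0,w1,w0), (w0,w1,w3), (w0,w1,w4), (w0,w1,w5), (w0,w2,w0), (w0,w2,w1), (w0,w2,w3), (w0,w2,w4), (w0,w2,w5), (w0,w3,w0), (w0,w3,w1), (w0,w3,w4), … and 19 more.
Total: 31.

31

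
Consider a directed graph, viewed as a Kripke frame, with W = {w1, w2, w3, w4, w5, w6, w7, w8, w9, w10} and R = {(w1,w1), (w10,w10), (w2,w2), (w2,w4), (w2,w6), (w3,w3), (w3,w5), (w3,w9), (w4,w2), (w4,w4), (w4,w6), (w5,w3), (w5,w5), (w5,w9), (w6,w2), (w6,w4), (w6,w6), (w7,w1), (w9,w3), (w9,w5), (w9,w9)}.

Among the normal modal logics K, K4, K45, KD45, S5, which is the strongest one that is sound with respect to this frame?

Transitive (axiom 4): yes — every two-step R-path is closed by a direct edge.
Euclidean (axiom 5): yes — any two successors of a common world are R-related.
Serial (axiom D): no — w8 has no R-successor.
Reflexive (axiom T): no — w7 is not related to itself.
So F validates K, K4, K45; KD45 would additionally require R to be serial. The strongest is K45.

K45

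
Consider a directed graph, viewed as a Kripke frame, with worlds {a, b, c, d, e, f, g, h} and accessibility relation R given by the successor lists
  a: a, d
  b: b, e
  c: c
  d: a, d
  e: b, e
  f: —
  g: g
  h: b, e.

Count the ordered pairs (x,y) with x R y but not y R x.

2

Enumerating: (h,b), (h,e).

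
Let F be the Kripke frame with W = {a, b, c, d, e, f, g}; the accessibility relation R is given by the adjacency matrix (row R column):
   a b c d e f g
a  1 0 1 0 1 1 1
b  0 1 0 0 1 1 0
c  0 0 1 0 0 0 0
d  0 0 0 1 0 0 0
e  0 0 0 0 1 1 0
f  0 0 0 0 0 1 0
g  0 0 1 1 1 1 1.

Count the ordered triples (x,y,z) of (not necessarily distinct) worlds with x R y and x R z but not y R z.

Enumerating: (a,c,a), (a,c,e), (a,c,f), (a,c,g), (a,e,a), (a,e,c), (a,e,g), (a,f,a), (a,f,c), (a,f,e), (a,f,g), (a,g,a), … and 19 more.
Total: 31.

31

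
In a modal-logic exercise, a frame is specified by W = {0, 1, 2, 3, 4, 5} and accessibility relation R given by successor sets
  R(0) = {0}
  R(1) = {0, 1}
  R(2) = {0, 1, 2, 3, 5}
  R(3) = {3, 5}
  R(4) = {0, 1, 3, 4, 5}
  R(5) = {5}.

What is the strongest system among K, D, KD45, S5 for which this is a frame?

Serial (axiom D): yes — every world has a successor (e.g. 0 R 0).
Euclidean (axiom 5): no — 2 R 0 and 2 R 1, but not 0 R 1.
Transitive (axiom 4): yes — every two-step R-path is closed by a direct edge.
Reflexive (axiom T): yes — every world is R-related to itself.
So F validates K, D; KD45 would additionally require R to be Euclidean. The strongest is D.

D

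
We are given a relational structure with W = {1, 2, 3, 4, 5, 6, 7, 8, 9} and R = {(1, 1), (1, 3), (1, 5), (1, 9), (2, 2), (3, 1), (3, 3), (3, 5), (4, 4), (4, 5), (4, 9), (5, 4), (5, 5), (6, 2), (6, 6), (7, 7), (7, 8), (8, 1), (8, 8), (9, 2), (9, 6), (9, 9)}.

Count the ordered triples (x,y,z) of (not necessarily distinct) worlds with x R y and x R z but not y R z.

18

Enumerating: (1,3,9), (1,5,1), (1,5,3), (1,5,9), (1,9,1), (1,9,3), (1,9,5), (3,5,1), (3,5,3), (4,5,9), (4,9,4), (4,9,5), (6,2,6), (7,8,7), (8,1,8), (9,2,6), (9,2,9), (9,6,9).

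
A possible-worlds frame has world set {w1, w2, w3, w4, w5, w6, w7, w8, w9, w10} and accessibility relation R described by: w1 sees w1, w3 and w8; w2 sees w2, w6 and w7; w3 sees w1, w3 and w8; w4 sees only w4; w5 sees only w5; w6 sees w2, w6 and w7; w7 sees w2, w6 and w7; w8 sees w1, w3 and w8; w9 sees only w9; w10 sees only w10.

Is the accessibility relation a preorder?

Yes

Reflexive: yes — every world is R-related to itself.
Transitive: yes — every two-step R-path is closed by a direct edge.
So R is a preorder.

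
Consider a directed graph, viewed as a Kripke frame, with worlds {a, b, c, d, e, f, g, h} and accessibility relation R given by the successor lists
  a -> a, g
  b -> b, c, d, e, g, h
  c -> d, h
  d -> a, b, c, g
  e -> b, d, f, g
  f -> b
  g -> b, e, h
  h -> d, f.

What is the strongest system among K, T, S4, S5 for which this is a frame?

K

Reflexive (axiom T): no — c is not related to itself.
Transitive (axiom 4): no — a R g and g R b, but not a R b.
Euclidean (axiom 5): no — b R c and b R e, but not c R e.
So F validates K; T would additionally require R to be reflexive. The strongest is K.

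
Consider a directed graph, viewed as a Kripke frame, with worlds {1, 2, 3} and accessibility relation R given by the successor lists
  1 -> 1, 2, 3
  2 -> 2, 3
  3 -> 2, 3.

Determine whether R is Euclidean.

Euclidean: no — 1 R 2 and 1 R 1, but not 2 R 1.

No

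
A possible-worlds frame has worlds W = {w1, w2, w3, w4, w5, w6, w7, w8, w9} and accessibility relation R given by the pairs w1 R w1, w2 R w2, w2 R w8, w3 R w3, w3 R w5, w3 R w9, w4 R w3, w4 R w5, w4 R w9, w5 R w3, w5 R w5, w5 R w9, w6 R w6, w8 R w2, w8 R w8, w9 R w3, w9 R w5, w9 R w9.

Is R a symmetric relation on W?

No

Symmetric: no — w4 R w3 but not w3 R w4.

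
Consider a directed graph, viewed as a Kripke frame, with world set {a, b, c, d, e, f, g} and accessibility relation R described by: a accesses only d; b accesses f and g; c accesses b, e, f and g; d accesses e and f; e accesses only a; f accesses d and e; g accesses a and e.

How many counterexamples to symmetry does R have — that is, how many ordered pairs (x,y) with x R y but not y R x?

Enumerating: (a,d), (b,f), (b,g), (c,b), (c,e), (c,f), (c,g), (d,e), (e,a), (f,e), (g,a), (g,e).

12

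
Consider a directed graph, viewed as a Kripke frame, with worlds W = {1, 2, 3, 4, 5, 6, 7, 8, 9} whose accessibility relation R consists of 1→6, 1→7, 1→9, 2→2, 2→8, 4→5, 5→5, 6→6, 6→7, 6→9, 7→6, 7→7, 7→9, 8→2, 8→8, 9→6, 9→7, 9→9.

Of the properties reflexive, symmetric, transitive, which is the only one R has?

Reflexive: no — 1 is not related to itself.
Symmetric: no — 1 R 6 but not 6 R 1.
Transitive: yes — every two-step R-path is closed by a direct edge.
Only transitive holds.

transitive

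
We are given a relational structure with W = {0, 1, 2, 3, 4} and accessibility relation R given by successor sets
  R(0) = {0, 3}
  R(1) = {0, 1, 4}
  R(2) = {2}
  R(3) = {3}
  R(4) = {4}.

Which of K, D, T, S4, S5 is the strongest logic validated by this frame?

T

Serial (axiom D): yes — every world has a successor (e.g. 0 R 0).
Reflexive (axiom T): yes — every world is R-related to itself.
Transitive (axiom 4): no — 1 R 0 and 0 R 3, but not 1 R 3.
Euclidean (axiom 5): no — 1 R 0 and 1 R 4, but not 0 R 4.
So F validates K, D, T; S4 would additionally require R to be transitive. The strongest is T.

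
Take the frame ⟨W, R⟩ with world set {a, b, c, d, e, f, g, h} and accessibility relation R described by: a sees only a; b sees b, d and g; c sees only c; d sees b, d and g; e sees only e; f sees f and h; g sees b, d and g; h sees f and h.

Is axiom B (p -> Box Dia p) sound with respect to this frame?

Yes

By correspondence theory, B is valid on a frame iff R is symmetric.
Symmetric: yes — every pair in R has its reverse in R.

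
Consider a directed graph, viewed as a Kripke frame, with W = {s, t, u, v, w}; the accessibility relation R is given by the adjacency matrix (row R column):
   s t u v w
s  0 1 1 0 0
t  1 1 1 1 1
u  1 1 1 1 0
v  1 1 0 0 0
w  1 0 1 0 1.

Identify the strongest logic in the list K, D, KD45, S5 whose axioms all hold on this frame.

Serial (axiom D): yes — every world has a successor (e.g. s R t).
Euclidean (axiom 5): no — t R s and t R v, but not s R v.
Transitive (axiom 4): no — s R t and t R v, but not s R v.
Reflexive (axiom T): no — s is not related to itself.
So F validates K, D; KD45 would additionally require R to be Euclidean and transitive. The strongest is D.

D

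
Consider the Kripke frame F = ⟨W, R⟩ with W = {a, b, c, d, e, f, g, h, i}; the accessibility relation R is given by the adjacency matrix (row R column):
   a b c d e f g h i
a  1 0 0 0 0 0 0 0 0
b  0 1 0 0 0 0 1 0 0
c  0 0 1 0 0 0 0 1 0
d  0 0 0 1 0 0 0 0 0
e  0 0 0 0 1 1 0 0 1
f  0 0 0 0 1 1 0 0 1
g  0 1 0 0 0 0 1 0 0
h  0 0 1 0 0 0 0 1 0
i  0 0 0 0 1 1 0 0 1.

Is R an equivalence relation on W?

Reflexive: yes — every world is R-related to itself.
Symmetric: yes — every pair in R has its reverse in R.
Transitive: yes — every two-step R-path is closed by a direct edge.
So R is an equivalence relation.

Yes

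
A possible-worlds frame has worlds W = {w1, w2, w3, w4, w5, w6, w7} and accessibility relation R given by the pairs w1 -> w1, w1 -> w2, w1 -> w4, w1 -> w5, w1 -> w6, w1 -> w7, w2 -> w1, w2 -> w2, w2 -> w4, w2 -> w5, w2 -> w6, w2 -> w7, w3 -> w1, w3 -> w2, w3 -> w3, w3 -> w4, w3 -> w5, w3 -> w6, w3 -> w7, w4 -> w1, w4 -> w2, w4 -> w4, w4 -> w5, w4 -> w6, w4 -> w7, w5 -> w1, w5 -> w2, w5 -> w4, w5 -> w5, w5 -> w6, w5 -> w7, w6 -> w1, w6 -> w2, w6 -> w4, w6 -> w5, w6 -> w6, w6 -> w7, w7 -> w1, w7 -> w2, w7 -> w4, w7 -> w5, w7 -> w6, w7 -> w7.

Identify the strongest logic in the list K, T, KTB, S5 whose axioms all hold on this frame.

Reflexive (axiom T): yes — every world is R-related to itself.
Symmetric (axiom B): no — w3 R w1 but not w1 R w3.
Euclidean (axiom 5): no — w3 R w1 and w3 R w3, but not w1 R w3.
So F validates K, T; KTB would additionally require R to be symmetric. The strongest is T.

T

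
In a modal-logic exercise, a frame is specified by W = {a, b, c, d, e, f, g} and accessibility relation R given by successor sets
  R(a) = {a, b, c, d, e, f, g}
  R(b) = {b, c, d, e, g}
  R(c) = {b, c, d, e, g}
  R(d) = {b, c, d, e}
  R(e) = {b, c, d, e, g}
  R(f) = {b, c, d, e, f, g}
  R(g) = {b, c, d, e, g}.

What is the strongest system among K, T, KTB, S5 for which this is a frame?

Reflexive (axiom T): yes — every world is R-related to itself.
Symmetric (axiom B): no — a R b but not b R a.
Euclidean (axiom 5): no — a R b and a R f, but not b R f.
So F validates K, T; KTB would additionally require R to be symmetric. The strongest is T.

T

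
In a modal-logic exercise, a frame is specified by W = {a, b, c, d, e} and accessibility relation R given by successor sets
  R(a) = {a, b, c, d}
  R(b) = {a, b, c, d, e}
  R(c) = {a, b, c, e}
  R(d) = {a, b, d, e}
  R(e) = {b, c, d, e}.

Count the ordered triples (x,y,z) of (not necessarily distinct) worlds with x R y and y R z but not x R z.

12

Enumerating: (a,b,e), (a,c,e), (a,d,e), (c,a,d), (c,b,d), (c,e,d), (d,a,c), (d,b,c), (d,e,c), (e,b,a), (e,c,a), (e,d,a).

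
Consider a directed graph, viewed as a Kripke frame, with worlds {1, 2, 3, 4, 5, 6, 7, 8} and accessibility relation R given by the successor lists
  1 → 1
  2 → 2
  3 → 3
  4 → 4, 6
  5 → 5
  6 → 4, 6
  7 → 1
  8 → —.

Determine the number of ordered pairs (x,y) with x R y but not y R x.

Enumerating: (7,1).

1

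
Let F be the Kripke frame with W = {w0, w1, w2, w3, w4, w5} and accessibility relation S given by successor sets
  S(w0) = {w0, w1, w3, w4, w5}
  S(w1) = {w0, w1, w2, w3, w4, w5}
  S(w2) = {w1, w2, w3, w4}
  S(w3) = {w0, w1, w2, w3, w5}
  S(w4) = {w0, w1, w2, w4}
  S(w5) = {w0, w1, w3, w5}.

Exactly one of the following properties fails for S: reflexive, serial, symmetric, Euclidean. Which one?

Reflexive: yes — every world is S-related to itself.
Serial: yes — every world has a successor (e.g. w0 S w0).
Symmetric: yes — every pair in S has its reverse in S.
Euclidean: no — w0 S w3 and w0 S w4, but not w3 S w4.
Only Euclidean fails.

Euclidean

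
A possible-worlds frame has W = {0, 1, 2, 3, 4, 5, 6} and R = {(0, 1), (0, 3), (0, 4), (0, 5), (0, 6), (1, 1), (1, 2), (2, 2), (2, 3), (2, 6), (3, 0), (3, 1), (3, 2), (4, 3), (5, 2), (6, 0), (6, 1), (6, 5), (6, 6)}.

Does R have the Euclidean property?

No

Euclidean: no — 0 R 1 and 0 R 3, but not 1 R 3.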